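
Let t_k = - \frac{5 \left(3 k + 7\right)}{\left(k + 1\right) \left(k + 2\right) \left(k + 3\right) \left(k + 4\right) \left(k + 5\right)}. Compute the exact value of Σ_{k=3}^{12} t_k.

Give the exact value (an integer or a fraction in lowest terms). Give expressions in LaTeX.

The ratio is (k + 1)*(3*k + 10)/((k + 6)*(3*k + 7)).
So A=k + 1 and B=k + 6, with C=k + 7/3.
f must satisfy (k + 1)·f(k+1) − (k + 5)·f(k) = k + 7/3.
deg f ≤ 4 (via 1,1,1).
Solving with deg f ≤ 4: f(k) = k*(k + 2)*(k**2 + 8*k + 19)/36.
Get s_k = R·t_k = 5*k*(-k**2 - 8*k - 19)/(12*(k**3 + 8*k**2 + 19*k + 12)) with R(k) = B(k−1)f(k)/C(k) = k*(k + 2)*(k + 5)*(k**2 + 8*k + 19)/(12*(3*k + 7)).
Verify: 5*(-3*k - 7)/(k**5 + 15*k**4 + 85*k**3 + 225*k**2 + 274*k + 120) matches t_k.
Sum = s_(13) − s_(3); s_(13) = -4745/11424, s_(3) = -65/168 ⇒ -325/11424.

Σ = -325/11424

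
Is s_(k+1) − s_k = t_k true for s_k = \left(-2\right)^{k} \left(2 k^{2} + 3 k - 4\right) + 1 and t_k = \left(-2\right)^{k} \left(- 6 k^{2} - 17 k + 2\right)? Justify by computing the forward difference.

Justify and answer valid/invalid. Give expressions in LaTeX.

s_(k+1) = (-2)**(k + 1)*(3*k + 2*(k + 1)**2 - 1) + 1
s_(k+1) − s_k = (-2)**k*(-6*k**2 - 17*k + 2)
(s_(k+1) − s_k) − t_k = 0

valid (s_(k+1) − s_k reduces to t_k)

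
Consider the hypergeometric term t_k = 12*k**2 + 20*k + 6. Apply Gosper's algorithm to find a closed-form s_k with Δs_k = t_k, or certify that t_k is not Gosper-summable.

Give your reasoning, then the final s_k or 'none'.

Ratio r(k) = (6*k**2 + 22*k + 19)/(6*k**2 + 10*k + 3).
So A=1 and B=1, with C=k**2 + 5*k/3 + 1/2.
Solve (1)·f(k+1) − (1)·f(k) = k**2 + 5*k/3 + 1/2.
d = 3 from the (0,0,2) case.
Solve for f: f(k) = k*(2*k**2 + 2*k - 1)/6 (degree 3 ≤ 3).
Then R = B(k−1)f/C = k*(2*k**2 + 2*k - 1)/(6*k**2 + 10*k + 3), so s_k = R(k)·t_k = 2*k*(2*k**2 + 2*k - 1).
Check: Δs_k = 12*k**2 + 20*k + 6. ✓

s_k = 2*k*(2*k**2 + 2*k - 1)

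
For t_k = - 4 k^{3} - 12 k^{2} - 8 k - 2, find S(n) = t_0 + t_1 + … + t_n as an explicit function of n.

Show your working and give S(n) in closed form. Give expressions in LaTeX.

Compute t_(k+1)/t_k: get (2*k**3 + 12*k**2 + 22*k + 13)/(2*k**3 + 6*k**2 + 4*k + 1).
Factor: A=1; B=1; C=k**3 + 3*k**2 + 2*k + 1/2.
Key eq: (1)·f(k+1) = (1)·f(k) + (k**3 + 3*k**2 + 2*k + 1/2).
deg f ≤ 4 (via 0,0,3).
Match coefficients ⇒ f(k) = k**2*(k**2 + 2*k - 1)/4.
Then R = B(k−1)f/C = k**2*(k**2 + 2*k - 1)/(2*(2*k**3 + 6*k**2 + 4*k + 1)), so s_k = R(k)·t_k = k**2*(-k**2 - 2*k + 1).
Verify: -4*k**3 - 12*k**2 - 8*k - 2 matches t_k.
s_(n+1) = -n**4 - 6*n**3 - 11*n**2 - 8*n - 2 and s_(0) = 0, so S(n) = -n**4 - 6*n**3 - 11*n**2 - 8*n - 2.

S(n) = - n^{4} - 6 n^{3} - 11 n^{2} - 8 n - 2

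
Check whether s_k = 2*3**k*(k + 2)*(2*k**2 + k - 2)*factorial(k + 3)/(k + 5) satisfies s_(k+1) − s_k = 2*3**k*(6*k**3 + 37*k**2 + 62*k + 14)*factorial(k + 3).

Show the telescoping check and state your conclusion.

Invalid: residual -6*3**k*(6*k**4 + 67*k**3 + 245*k**2 + 323*k + 72)*factorial(k + 3)/((k + 5)*(k + 6)) ≠ 0.

s_(k+1) = 6*3**k*(k + 3)*(2*k**2 + 5*k + 1)*factorial(k + 4)/(k + 6)
s_(k+1) − s_k = 2*3**k*(6*k**5 + 85*k**4 + 448*k**3 + 1071*k**2 + 1045*k + 204)*factorial(k + 3)/((k + 5)*(k + 6))
(s_(k+1) − s_k) − t_k = -6*3**k*(6*k**4 + 67*k**3 + 245*k**2 + 323*k + 72)*factorial(k + 3)/((k + 5)*(k + 6))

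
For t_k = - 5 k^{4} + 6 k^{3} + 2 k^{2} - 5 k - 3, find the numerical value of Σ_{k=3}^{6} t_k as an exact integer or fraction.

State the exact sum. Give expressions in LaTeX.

t_(k+1)/t_k = (5*k**4 + 14*k**3 + 10*k**2 + 3*k + 5)/(5*k**4 - 6*k**3 - 2*k**2 + 5*k + 3).
A = 1, B = 1, C = k**4 - 6*k**3/5 - 2*k**2/5 + k + 3/5.
Need (1)·f(k+1) − (1)·f(k) = k**4 - 6*k**3/5 - 2*k**2/5 + k + 3/5.
d = 5 from the (0,0,4) case.
Solve for f: f(k) = k**2*(k**3 - 4*k**2 + 4*k + 2)/5 (degree 5 ≤ 5).
Certificate R = B(k−1)f/C = k**2*(k**3 - 4*k**2 + 4*k + 2)/(5*k**4 - 6*k**3 - 2*k**2 + 5*k + 3) gives s_k = k**2*(-k**3 + 4*k**2 - 4*k - 2).
Δs = -5*k**4 + 6*k**3 + 2*k**2 - 5*k - 3, as required.
Evaluate s at k=7 and k=3: -8673 and -45; difference -8628.

Σ = -8628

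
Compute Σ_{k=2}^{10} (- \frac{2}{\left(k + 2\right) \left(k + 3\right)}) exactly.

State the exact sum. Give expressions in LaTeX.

Σ = -9/26

r(k) = (k + 2)/(k + 4) after simplifying.
Normal form (A,B,C) = (k + 2, k + 4, 1).
Key eq: (k + 2)·f(k+1) = (k + 3)·f(k) + (1).
deg f ≤ 1 (via 1,1,0).
Match coefficients ⇒ f(k) = k/2.
So s_k = (B(k−1)f/C)·t_k = (k*(k + 3)/2)·t_k = -k/(k + 2).
Δs = -2/(k**2 + 5*k + 6), as required.
Σ_(k=2)^(10) t_k = s_(11) − s_(2) = -11/13 − (-1/2) = -9/26.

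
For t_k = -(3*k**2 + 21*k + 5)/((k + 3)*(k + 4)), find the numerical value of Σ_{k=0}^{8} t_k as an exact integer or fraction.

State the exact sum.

Σ = -77/4

r(k) = (k + 3)*(21*k + 3*(k + 1)**2 + 26)/((k + 5)*(3*k**2 + 21*k + 5)) after simplifying.
A = k + 3, B = k + 5, C = k**2 + 7*k + 5/3.
Need (k + 3)·f(k+1) − (k + 4)·f(k) = k**2 + 7*k + 5/3.
Degrees (1,1,2) ⇒ d ≤ 2.
Match coefficients ⇒ f(k) = k*(9*k - 4)/9.
Get s_k = R·t_k = k*(4 - 9*k)/(3*(k + 3)) with R(k) = B(k−1)f(k)/C(k) = k*(k + 4)*(9*k - 4)/(3*(3*k**2 + 21*k + 5)).
Δs = (-3*k**2 - 21*k - 5)/(k**2 + 7*k + 12), as required.
Evaluate s at k=9 and k=0: -77/4 and 0; difference -77/4.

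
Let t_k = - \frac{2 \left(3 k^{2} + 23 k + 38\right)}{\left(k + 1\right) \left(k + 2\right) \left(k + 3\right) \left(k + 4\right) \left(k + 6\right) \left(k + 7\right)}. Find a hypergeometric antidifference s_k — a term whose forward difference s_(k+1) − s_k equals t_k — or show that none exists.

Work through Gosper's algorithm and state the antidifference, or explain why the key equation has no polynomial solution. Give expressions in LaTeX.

r(k) = (k + 1)*(k + 6)*(23*k + 3*(k + 1)**2 + 61)/((k + 5)*(k + 8)*(3*k**2 + 23*k + 38)) after simplifying.
A = k + 1, B = k + 8, C = k**3 + 38*k**2/3 + 51*k + 190/3.
Key eq: (k + 1)·f(k+1) = (k + 7)·f(k) + (k**3 + 38*k**2/3 + 51*k + 190/3).
Degrees (1,1,3) ⇒ d ≤ 6.
Coefficient equations give f(k) = k*(k + 2)*(k + 4)*(k + 5)*(k**2 + 10*k + 27)/54.
R(k) = B(k−1)·f(k)/C(k) = k*(k + 2)*(k + 4)*(k + 7)*(k**2 + 10*k + 27)/(18*(3*k**2 + 23*k + 38)); s_k = R·t_k = k*(-k**2 - 10*k - 27)/(9*(k**3 + 10*k**2 + 27*k + 18)).
Δs = 2*(-3*k**2 - 23*k - 38)/(k**6 + 23*k**5 + 207*k**4 + 925*k**3 + 2144*k**2 + 2412*k + 1008), as required.

s_k = \frac{k \left(- k^{2} - 10 k - 27\right)}{9 \left(k^{3} + 10 k^{2} + 27 k + 18\right)}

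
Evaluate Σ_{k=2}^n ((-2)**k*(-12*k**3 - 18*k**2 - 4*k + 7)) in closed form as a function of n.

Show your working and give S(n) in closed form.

S(n) = -8*(-2)**n*n**3 - 20*(-2)**n*n**2 - 8*(-2)**n*n + 6*(-2)**n - 60

t_(k+1)/t_k = 2*(-12*k**3 - 54*k**2 - 76*k - 27)/(12*k**3 + 18*k**2 + 4*k - 7).
Gosper form: A/B · C(k+1)/C(k) with A=-2, B=1, C=k**3 + 3*k**2/2 + k/3 - 7/12.
Solve (-2)·f(k+1) − (1)·f(k) = k**3 + 3*k**2/2 + k/3 - 7/12.
d = 3 from the (0,0,3) case.
Coefficient equations give f(k) = -(2*k + 1)*(2*k**2 - 2*k - 1)/12.
R(k) = B(k−1)·f(k)/C(k) = -(2*k + 1)*(2*k**2 - 2*k - 1)/(12*k**3 + 18*k**2 + 4*k - 7); s_k = R·t_k = (-2)**k*(4*k**3 - 2*k**2 - 4*k - 1).
Δs = (-2)**k*(-12*k**3 - 18*k**2 - 4*k + 7), as required.
s_(n+1) = (-2)**(n + 1)*(4*n**3 + 10*n**2 + 4*n - 3) and s_(2) = 60, so S(n) = -8*(-2)**n*n**3 - 20*(-2)**n*n**2 - 8*(-2)**n*n + 6*(-2)**n - 60.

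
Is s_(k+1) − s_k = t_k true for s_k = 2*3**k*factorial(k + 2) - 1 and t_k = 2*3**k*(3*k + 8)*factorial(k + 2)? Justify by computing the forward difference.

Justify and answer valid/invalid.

valid; difference matches t_k

s_(k+1) = 2*3**(k + 1)*factorial(k + 3) - 1
s_(k+1) − s_k = 2*3**k*(3*k + 8)*factorial(k + 2)
(s_(k+1) − s_k) − t_k = 0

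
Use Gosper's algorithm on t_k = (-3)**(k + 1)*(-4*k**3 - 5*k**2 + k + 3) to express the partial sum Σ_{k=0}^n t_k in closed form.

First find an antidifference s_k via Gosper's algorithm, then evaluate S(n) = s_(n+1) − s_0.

r(k) = 3*(-4*k**3 - 17*k**2 - 21*k - 5)/(4*k**3 + 5*k**2 - k - 3) after simplifying.
Factor: A=-3; B=1; C=k**3 + 5*k**2/4 - k/4 - 3/4.
Key eq: (-3)·f(k+1) = (1)·f(k) + (k**3 + 5*k**2/4 - k/4 - 3/4).
d = 3 from the (0,0,3) case.
Match coefficients ⇒ f(k) = -k*(k**2 - k - 1)/4.
So s_k = (B(k−1)f/C)·t_k = (-k*(k**2 - k - 1)/(4*k**3 + 5*k**2 - k - 3))·t_k = 3*(-3)**k*k*(-k**2 + k + 1).
s_(k+1) − s_k = (-3)**(k + 1)*(-4*k**3 - 5*k**2 + k + 3) = t_k.
Telescope: S(n) = s_(n+1) − s_(0) = (-3)**(n + 2)*(n**3 + 2*n**2 - 1) − (0) = (-3)**(n + 2)*(n**3 + 2*n**2 - 1).

S(n) = (-3)**(n + 2)*(n**3 + 2*n**2 - 1)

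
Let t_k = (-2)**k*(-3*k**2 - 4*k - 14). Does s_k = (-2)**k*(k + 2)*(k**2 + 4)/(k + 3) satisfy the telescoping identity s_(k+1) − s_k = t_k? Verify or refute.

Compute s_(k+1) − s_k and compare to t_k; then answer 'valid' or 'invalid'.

s_(k+1) = (-2)**(k + 1)*(k + 3)*((k + 1)**2 + 4)/(k + 4)
s_(k+1) − s_k = (-2)**k*(-3*k**4 - 22*k**3 - 64*k**2 - 120*k - 122)/(k**2 + 7*k + 12)
(s_(k+1) − s_k) − t_k = (-2)**k*(3*k**3 + 14*k**2 + 26*k + 46)/(k**2 + 7*k + 12)

Invalid: residual (-2)**k*(3*k**3 + 14*k**2 + 26*k + 46)/(k**2 + 7*k + 12) ≠ 0.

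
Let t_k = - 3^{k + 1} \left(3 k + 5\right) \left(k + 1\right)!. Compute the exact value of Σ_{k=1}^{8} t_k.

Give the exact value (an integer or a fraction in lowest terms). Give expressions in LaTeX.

The ratio is 3*(k + 2)*(3*k + 8)/(3*k + 5).
Gosper form: A/B · C(k+1)/C(k) with A=3*k + 6, B=1, C=k + 5/3.
Need (3*k + 6)·f(k+1) − (1)·f(k) = k + 5/3.
Bound: deg f ≤ 0.
Coefficient equations give f(k) = 1/3.
R(k) = B(k−1)·f(k)/C(k) = 1/(3*k + 5); s_k = R·t_k = -3**(k + 1)*factorial(k + 1).
s_(k+1) − s_k = -3**(k + 1)*(3*k + 5)*factorial(k + 1) = t_k.
Telescoping: Σ = s_(9) − s_(1) = -214277011200 − (-18) = -214277011182.

Σ = -214277011182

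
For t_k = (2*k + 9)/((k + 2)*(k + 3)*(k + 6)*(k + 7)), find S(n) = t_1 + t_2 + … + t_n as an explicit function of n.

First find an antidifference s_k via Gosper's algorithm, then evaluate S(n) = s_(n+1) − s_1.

S(n) = n*(n + 10)/(21*(n**2 + 10*n + 21))

The ratio is (k + 2)*(k + 6)*(2*k + 11)/((k + 4)*(k + 8)*(2*k + 9)).
So A=k + 2 and B=k + 8, with C=k**3 + 27*k**2/2 + 121*k/2 + 90.
Solve (k + 2)·f(k+1) − (k + 7)·f(k) = k**3 + 27*k**2/2 + 121*k/2 + 90.
From deg A=1, deg B=1, deg C=3: d=5.
Match coefficients ⇒ f(k) = k*(k + 3)*(k + 4)*(k + 5)*(k + 8)/24.
So s_k = (B(k−1)f/C)·t_k = (k*(k + 3)*(k + 7)*(k + 8)/(12*(2*k + 9)))·t_k = k*(k + 8)/(12*(k**2 + 8*k + 12)).
Verify: (2*k + 9)/(k**4 + 18*k**3 + 113*k**2 + 288*k + 252) matches t_k.
s_(n+1) = (n**2 + 10*n + 9)/(12*(n**2 + 10*n + 21)) and s_(1) = 1/28, so S(n) = n*(n + 10)/(21*(n**2 + 10*n + 21)).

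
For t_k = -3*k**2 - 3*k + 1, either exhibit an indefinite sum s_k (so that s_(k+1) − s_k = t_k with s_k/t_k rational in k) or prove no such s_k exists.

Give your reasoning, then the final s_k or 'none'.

s_k = k*(2 - k**2)

Ratio r(k) = (3*k**2 + 9*k + 5)/(3*k**2 + 3*k - 1).
Take A(k)=1, B(k)=1, C(k)=k**2 + k - 1/3.
Key eq: (1)·f(k+1) = (1)·f(k) + (k**2 + k - 1/3).
Degrees (0,0,2) ⇒ d ≤ 3.
A polynomial solution: f(k) = k*(k**2 - 2)/3.
So s_k = (B(k−1)f/C)·t_k = (k*(k**2 - 2)/(3*k**2 + 3*k - 1))·t_k = k*(2 - k**2).
s_(k+1) − s_k = -3*k**2 - 3*k + 1 = t_k.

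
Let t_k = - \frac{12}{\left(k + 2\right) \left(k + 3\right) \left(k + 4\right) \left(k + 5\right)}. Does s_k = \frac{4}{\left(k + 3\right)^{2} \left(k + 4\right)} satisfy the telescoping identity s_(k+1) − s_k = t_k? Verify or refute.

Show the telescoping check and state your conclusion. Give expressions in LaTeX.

s_(k+1) = 4/((k + 4)**2*(k + 5))
s_(k+1) − s_k = 4*((k + 3)**2 - (k + 4)*(k + 5))/((k + 3)**2*(k + 4)**2*(k + 5))
(s_(k+1) − s_k) − t_k = 8*(2*k + 7)/(k**6 + 21*k**5 + 181*k**4 + 819*k**3 + 2050*k**2 + 2688*k + 1440)

Invalid: residual \frac{8 \left(2 k + 7\right)}{k^{6} + 21 k^{5} + 181 k^{4} + 819 k^{3} + 2050 k^{2} + 2688 k + 1440} ≠ 0.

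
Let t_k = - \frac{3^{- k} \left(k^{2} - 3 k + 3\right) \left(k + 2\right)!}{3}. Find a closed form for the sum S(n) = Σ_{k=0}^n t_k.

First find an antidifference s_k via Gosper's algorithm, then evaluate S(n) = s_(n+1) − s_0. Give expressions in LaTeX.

The ratio is -(k + 3)*(3*k - (k + 1)**2)/(3*k**2 - 9*k + 9).
Take A(k)=k/3 + 1, B(k)=1, C(k)=k**2 - 3*k + 3.
Key eq: (k/3 + 1)·f(k+1) = (1)·f(k) + (k**2 - 3*k + 3).
From deg A=1, deg B=0, deg C=2: d=1.
Match coefficients ⇒ f(k) = 3*(k - 4).
Then R = B(k−1)f/C = 3*(k - 4)/(k**2 - 3*k + 3), so s_k = R(k)·t_k = -(k - 4)*factorial(k + 2)/3**k.
Δs = -(k**2 - 3*k + 3)*factorial(k + 2)/(3*3**k), as required.
s_(n+1) = -3**(-n - 1)*(n - 3)*factorial(n + 3) and s_(0) = 8, so S(n) = -8 - n*factorial(n + 3)/(3*3**n) + factorial(n + 3)/3**n.

S(n) = -8 - \frac{3^{- n} n \left(n + 3\right)!}{3} + 3^{- n} \left(n + 3\right)!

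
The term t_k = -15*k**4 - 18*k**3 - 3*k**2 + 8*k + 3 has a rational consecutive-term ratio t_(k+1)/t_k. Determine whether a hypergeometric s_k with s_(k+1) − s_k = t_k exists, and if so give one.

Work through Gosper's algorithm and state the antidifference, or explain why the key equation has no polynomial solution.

t_(k+1)/t_k = (15*k**4 + 78*k**3 + 147*k**2 + 112*k + 25)/(15*k**4 + 18*k**3 + 3*k**2 - 8*k - 3).
So A=1 and B=1, with C=k**4 + 6*k**3/5 + k**2/5 - 8*k/15 - 1/5.
Key eq: (1)·f(k+1) = (1)·f(k) + (k**4 + 6*k**3/5 + k**2/5 - 8*k/15 - 1/5).
deg f ≤ 5 (via 0,0,4).
Match coefficients ⇒ f(k) = k*(3*k**4 - 3*k**3 - 3*k**2 - k + 1)/15.
So s_k = (B(k−1)f/C)·t_k = (k*(3*k**4 - 3*k**3 - 3*k**2 - k + 1)/(15*k**4 + 18*k**3 + 3*k**2 - 8*k - 3))·t_k = k*(-3*k**4 + 3*k**3 + 3*k**2 + k - 1).
Check: Δs_k = -15*k**4 - 18*k**3 - 3*k**2 + 8*k + 3. ✓

s_k = k*(-3*k**4 + 3*k**3 + 3*k**2 + k - 1)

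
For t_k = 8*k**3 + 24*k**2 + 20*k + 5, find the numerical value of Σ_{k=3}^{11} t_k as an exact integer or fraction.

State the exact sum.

Σ = 48105

Compute t_(k+1)/t_k: get (8*k**3 + 48*k**2 + 92*k + 57)/(8*k**3 + 24*k**2 + 20*k + 5).
So A=1 and B=1, with C=k**3 + 3*k**2 + 5*k/2 + 5/8.
Solve (1)·f(k+1) − (1)·f(k) = k**3 + 3*k**2 + 5*k/2 + 5/8.
d = 4 from the (0,0,3) case.
Solving with deg f ≤ 4: f(k) = k*(2*k**3 + 4*k**2 - 1)/8.
Then R = B(k−1)f/C = k*(2*k**3 + 4*k**2 - 1)/((2*k + 1)*(4*k**2 + 10*k + 5)), so s_k = R(k)·t_k = 2*k**4 + 4*k**3 - k.
Verify: 8*k**3 + 24*k**2 + 20*k + 5 matches t_k.
Telescoping: Σ = s_(12) − s_(3) = 48372 − (267) = 48105.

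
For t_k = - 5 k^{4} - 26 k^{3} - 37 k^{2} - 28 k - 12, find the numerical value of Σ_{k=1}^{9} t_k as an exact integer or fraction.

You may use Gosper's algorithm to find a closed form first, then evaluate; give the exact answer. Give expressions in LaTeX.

Σ = -141228

t_(k+1)/t_k = (5*k**4 + 46*k**3 + 145*k**2 + 200*k + 108)/(5*k**4 + 26*k**3 + 37*k**2 + 28*k + 12).
A = 1, B = 1, C = k**4 + 26*k**3/5 + 37*k**2/5 + 28*k/5 + 12/5.
f must satisfy (1)·f(k+1) − (1)·f(k) = k**4 + 26*k**3/5 + 37*k**2/5 + 28*k/5 + 12/5.
From deg A=0, deg B=0, deg C=4: d=5.
Match coefficients ⇒ f(k) = k*(k + 1)*(k**3 + 3*k**2 - 2*k + 4)/5.
So s_k = (B(k−1)f/C)·t_k = (k*(k**3 + 3*k**2 - 2*k + 4)/(5*k**3 + 21*k**2 + 16*k + 12))·t_k = k*(-k**4 - 4*k**3 - k**2 - 2*k - 4).
Δs = -5*k**4 - 26*k**3 - 37*k**2 - 28*k - 12, as required.
Evaluate s at k=10 and k=1: -141240 and -12; difference -141228.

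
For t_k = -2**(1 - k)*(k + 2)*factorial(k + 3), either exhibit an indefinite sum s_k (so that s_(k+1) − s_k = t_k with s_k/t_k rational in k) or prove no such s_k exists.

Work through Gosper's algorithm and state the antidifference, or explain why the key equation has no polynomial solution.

t_(k+1)/t_k = (k + 3)*(k + 4)/(2*(k + 2)).
Normal form (A,B,C) = (k/2 + 2, 1, k + 2).
Key eq: (k/2 + 2)·f(k+1) = (1)·f(k) + (k + 2).
Bound: deg f ≤ 0.
Solving with deg f ≤ 0: f(k) = 2.
Then R = B(k−1)f/C = 2/(k + 2), so s_k = R(k)·t_k = -2**(2 - k)*factorial(k + 3).
Check: Δs_k = -2**(1 - k)*(k + 2)*factorial(k + 3). ✓

s_k = -2**(2 - k)*factorial(k + 3)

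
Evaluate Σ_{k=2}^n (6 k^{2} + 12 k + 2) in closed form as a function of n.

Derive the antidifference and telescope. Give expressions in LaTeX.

S(n) = 2 n^{3} + 9 n^{2} + 9 n - 20

Ratio r(k) = (3*k**2 + 12*k + 10)/(3*k**2 + 6*k + 1).
Factor: A=1; B=1; C=k**2 + 2*k + 1/3.
f must satisfy (1)·f(k+1) − (1)·f(k) = k**2 + 2*k + 1/3.
deg f ≤ 3 (via 0,0,2).
A polynomial solution: f(k) = k*(2*k**2 + 3*k - 3)/6.
Certificate R = B(k−1)f/C = k*(2*k**2 + 3*k - 3)/(2*(3*k**2 + 6*k + 1)) gives s_k = k*(2*k**2 + 3*k - 3).
s_(k+1) − s_k = 6*k**2 + 12*k + 2 = t_k.
Telescope: S(n) = s_(n+1) − s_(2) = 2*n**3 + 9*n**2 + 9*n + 2 − (22) = 2*n**3 + 9*n**2 + 9*n - 20.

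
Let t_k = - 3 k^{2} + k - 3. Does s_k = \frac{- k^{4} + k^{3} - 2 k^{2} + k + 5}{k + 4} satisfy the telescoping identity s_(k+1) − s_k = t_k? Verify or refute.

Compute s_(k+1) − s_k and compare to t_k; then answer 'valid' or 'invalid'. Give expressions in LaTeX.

Invalid: residual \frac{3 \left(2 k^{3} + 13 k^{2} - 5 k + 17\right)}{k^{2} + 9 k + 20} ≠ 0.

s_(k+1) = (-k**4 - 3*k**3 - 5*k**2 - 4*k + 4)/(k + 5)
s_(k+1) − s_k = (-3*k**4 - 20*k**3 - 15*k**2 - 22*k - 9)/(k**2 + 9*k + 20)
(s_(k+1) − s_k) − t_k = 3*(2*k**3 + 13*k**2 - 5*k + 17)/(k**2 + 9*k + 20)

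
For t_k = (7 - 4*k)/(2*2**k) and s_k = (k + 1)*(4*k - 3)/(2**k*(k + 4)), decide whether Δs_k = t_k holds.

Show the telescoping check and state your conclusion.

s_(k+1) = (k + 2)*(4*k + 1)/(2*2**k*(k + 5))
s_(k+1) − s_k = (-4*k**3 - 17*k**2 + 34*k + 38)/(2*2**k*(k**2 + 9*k + 20))
(s_(k+1) − s_k) − t_k = 3*(4*k**2 + 17*k - 34)/(2*2**k*(k**2 + 9*k + 20))

Invalid: residual 3*(4*k**2 + 17*k - 34)/(2*2**k*(k**2 + 9*k + 20)) ≠ 0.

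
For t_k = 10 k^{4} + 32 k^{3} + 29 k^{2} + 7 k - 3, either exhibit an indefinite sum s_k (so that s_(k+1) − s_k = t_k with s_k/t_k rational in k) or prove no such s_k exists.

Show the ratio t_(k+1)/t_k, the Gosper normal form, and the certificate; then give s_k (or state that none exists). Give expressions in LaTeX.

s_k = k \left(2 k^{4} + 3 k^{3} - 3 k^{2} - 3 k - 2\right)

r(k) = (10*k**4 + 72*k**3 + 185*k**2 + 201*k + 75)/(10*k**4 + 32*k**3 + 29*k**2 + 7*k - 3) after simplifying.
Gosper form: A/B · C(k+1)/C(k) with A=1, B=1, C=k**4 + 16*k**3/5 + 29*k**2/10 + 7*k/10 - 3/10.
Key eq: (1)·f(k+1) = (1)·f(k) + (k**4 + 16*k**3/5 + 29*k**2/10 + 7*k/10 - 3/10).
From deg A=0, deg B=0, deg C=4: d=5.
Solving with deg f ≤ 5: f(k) = k*(k + 2)*(2*k**3 - k**2 - k - 1)/10.
Then R = B(k−1)f/C = k*(k + 2)*(2*k**3 - k**2 - k - 1)/(10*k**4 + 32*k**3 + 29*k**2 + 7*k - 3), so s_k = R(k)·t_k = k*(2*k**4 + 3*k**3 - 3*k**2 - 3*k - 2).
Check: Δs_k = 10*k**4 + 32*k**3 + 29*k**2 + 7*k - 3. ✓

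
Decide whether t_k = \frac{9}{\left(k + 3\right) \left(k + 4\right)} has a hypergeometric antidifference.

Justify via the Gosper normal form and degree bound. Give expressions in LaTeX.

Yes. s_k = \frac{3 k}{k + 3}.

Step 1: r(k) = (k + 3)/(k + 5).
So A=k + 3 and B=k + 5, with C=1.
Set up (k + 3)·f(k+1) − (k + 4)·f(k) − (1) = 0.
d = 1 from the (1,1,0) case.
Match coefficients ⇒ f(k) = k/3.
R(k) = B(k−1)·f(k)/C(k) = k*(k + 4)/3; s_k = R·t_k = 3*k/(k + 3).
Δs = 9/(k**2 + 7*k + 12), as required.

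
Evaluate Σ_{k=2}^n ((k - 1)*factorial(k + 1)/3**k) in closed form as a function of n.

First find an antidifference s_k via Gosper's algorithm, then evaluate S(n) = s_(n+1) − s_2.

S(n) = -2 + factorial(n + 2)/3**n

The ratio is k*(k + 2)/(3*(k - 1)).
A = k/3 + 2/3, B = 1, C = k - 1.
f must satisfy (k/3 + 2/3)·f(k+1) − (1)·f(k) = k - 1.
From deg A=1, deg B=0, deg C=1: d=0.
Solve for f: f(k) = 3 (degree 0 ≤ 0).
Then R = B(k−1)f/C = 3/(k - 1), so s_k = R(k)·t_k = 3**(1 - k)*factorial(k + 1).
Check: Δs_k = (k - 1)*factorial(k + 1)/3**k. ✓
s_(n+1) = factorial(n + 2)/3**n and s_(2) = 2, so S(n) = -2 + factorial(n + 2)/3**n.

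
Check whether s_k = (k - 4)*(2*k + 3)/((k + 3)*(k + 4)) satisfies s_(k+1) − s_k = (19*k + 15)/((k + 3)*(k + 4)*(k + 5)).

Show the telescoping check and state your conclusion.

valid; difference matches t_k

s_(k+1) = (k - 3)*(2*k + 5)/((k + 4)*(k + 5))
s_(k+1) − s_k = (19*k + 15)/(k**3 + 12*k**2 + 47*k + 60)
(s_(k+1) − s_k) − t_k = 0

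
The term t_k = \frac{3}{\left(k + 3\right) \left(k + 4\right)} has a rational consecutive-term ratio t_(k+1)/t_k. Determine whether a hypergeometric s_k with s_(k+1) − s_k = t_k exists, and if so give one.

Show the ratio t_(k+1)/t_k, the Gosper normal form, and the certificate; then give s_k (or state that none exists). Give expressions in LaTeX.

Step 1: r(k) = (k + 3)/(k + 5).
Gosper form: A/B · C(k+1)/C(k) with A=k + 3, B=k + 5, C=1.
Set up (k + 3)·f(k+1) − (k + 4)·f(k) − (1) = 0.
deg f ≤ 1 (via 1,1,0).
Coefficient equations give f(k) = k/3.
So s_k = (B(k−1)f/C)·t_k = (k*(k + 4)/3)·t_k = k/(k + 3).
Check: Δs_k = 3/(k**2 + 7*k + 12). ✓

s_k = \frac{k}{k + 3}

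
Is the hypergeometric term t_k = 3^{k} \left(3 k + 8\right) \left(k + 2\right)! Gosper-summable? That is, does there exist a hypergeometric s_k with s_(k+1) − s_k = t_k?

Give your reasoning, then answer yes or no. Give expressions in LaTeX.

r(k) = 3*(k + 3)*(3*k + 11)/(3*k + 8) after simplifying.
Gosper form: A/B · C(k+1)/C(k) with A=3*k + 9, B=1, C=k + 8/3.
Set up (3*k + 9)·f(k+1) − (1)·f(k) − (k + 8/3) = 0.
d = 0 from the (1,0,1) case.
Match coefficients ⇒ f(k) = 1/3.
So s_k = (B(k−1)f/C)·t_k = (1/(3*k + 8))·t_k = 3**k*factorial(k + 2).
Δs = 3**k*(3*k + 8)*factorial(k + 2), as required.

Yes. s_k = 3^{k} \left(k + 2\right)!.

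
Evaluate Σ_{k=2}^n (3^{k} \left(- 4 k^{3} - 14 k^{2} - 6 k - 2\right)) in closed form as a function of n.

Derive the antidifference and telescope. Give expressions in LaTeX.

S(n) = - 6 \cdot 3^{n} n^{3} - 12 \cdot 3^{n} n^{2} - 6 \cdot 3^{n} n - 3 \cdot 3^{n} + 81

Step 1: r(k) = 3*(2*k**3 + 13*k**2 + 23*k + 13)/(2*k**3 + 7*k**2 + 3*k + 1).
So A=3 and B=1, with C=k**3 + 7*k**2/2 + 3*k/2 + 1/2.
f must satisfy (3)·f(k+1) − (1)·f(k) = k**3 + 7*k**2/2 + 3*k/2 + 1/2.
From deg A=0, deg B=0, deg C=3: d=3.
Solve for f: f(k) = (2*k**3 - 2*k**2 + 1)/4 (degree 3 ≤ 3).
So s_k = (B(k−1)f/C)·t_k = ((2*k**3 - 2*k**2 + 1)/(2*(2*k**3 + 7*k**2 + 3*k + 1)))·t_k = 3**k*(-2*k**3 + 2*k**2 - 1).
s_(k+1) − s_k = 3**k*(-4*k**3 - 14*k**2 - 6*k - 2) = t_k.
Telescope: S(n) = s_(n+1) − s_(2) = 3**(n + 1)*(-2*n**3 - 4*n**2 - 2*n - 1) − (-81) = -6*3**n*n**3 - 12*3**n*n**2 - 6*3**n*n - 3*3**n + 81.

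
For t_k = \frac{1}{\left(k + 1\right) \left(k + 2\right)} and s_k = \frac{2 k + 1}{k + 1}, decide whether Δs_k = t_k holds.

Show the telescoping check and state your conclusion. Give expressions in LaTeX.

s_(k+1) = (2*k + 3)/(k + 2)
s_(k+1) − s_k = 1/(k**2 + 3*k + 2)
(s_(k+1) − s_k) − t_k = 0

Valid — Δs_k = t_k.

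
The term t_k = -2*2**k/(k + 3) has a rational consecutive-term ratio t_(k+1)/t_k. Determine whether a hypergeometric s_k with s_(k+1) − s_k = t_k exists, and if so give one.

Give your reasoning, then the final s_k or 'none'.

none (Gosper's algorithm certifies no s_k)

r(k) = 2*(k + 3)/(k + 4) after simplifying.
Normal form (A,B,C) = (2*k + 6, k + 4, 1).
Set up (2*k + 6)·f(k+1) − (k + 3)·f(k) − (1) = 0.
From deg A=1, deg B=1, deg C=0: d=-1.
d = -1 < 0 ⇒ no nonzero polynomial f; not summable.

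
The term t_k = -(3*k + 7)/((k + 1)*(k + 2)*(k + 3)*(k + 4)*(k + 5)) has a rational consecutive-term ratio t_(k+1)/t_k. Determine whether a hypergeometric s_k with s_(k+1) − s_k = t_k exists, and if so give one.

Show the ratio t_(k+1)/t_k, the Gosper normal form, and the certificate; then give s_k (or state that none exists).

s_k = k*(-k**2 - 8*k - 19)/(12*(k**3 + 8*k**2 + 19*k + 12))

Compute t_(k+1)/t_k: get (k + 1)*(3*k + 10)/((k + 6)*(3*k + 7)).
Factor: A=k + 1; B=k + 6; C=k + 7/3.
Set up (k + 1)·f(k+1) − (k + 5)·f(k) − (k + 7/3) = 0.
Bound: deg f ≤ 4.
Solving with deg f ≤ 4: f(k) = k*(k + 2)*(k**2 + 8*k + 19)/36.
Then R = B(k−1)f/C = k*(k + 2)*(k + 5)*(k**2 + 8*k + 19)/(12*(3*k + 7)), so s_k = R(k)·t_k = k*(-k**2 - 8*k - 19)/(12*(k**3 + 8*k**2 + 19*k + 12)).
s_(k+1) − s_k = (-3*k - 7)/(k**5 + 15*k**4 + 85*k**3 + 225*k**2 + 274*k + 120) = t_k.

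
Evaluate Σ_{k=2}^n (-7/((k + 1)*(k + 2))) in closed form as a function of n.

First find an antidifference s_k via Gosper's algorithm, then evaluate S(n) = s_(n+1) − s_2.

t_(k+1)/t_k = (k + 1)/(k + 3).
A = k + 1, B = k + 3, C = 1.
Key eq: (k + 1)·f(k+1) = (k + 2)·f(k) + (1).
deg f ≤ 1 (via 1,1,0).
Match coefficients ⇒ f(k) = k.
Certificate R = B(k−1)f/C = k*(k + 2) gives s_k = -7*k/(k + 1).
Check: Δs_k = -7/(k**2 + 3*k + 2). ✓
Telescope: S(n) = s_(n+1) − s_(2) = 7*(-n - 1)/(n + 2) − (-14/3) = 7*(1 - n)/(3*(n + 2)).

S(n) = 7*(1 - n)/(3*(n + 2))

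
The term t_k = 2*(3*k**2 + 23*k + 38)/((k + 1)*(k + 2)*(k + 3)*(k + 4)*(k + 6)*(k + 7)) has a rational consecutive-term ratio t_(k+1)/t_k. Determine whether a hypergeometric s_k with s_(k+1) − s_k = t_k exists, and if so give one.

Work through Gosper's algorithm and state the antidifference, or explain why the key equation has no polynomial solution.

Ratio r(k) = (k + 1)*(k + 6)*(23*k + 3*(k + 1)**2 + 61)/((k + 5)*(k + 8)*(3*k**2 + 23*k + 38)).
Factor: A=k + 1; B=k + 8; C=k**3 + 38*k**2/3 + 51*k + 190/3.
Need (k + 1)·f(k+1) − (k + 7)·f(k) = k**3 + 38*k**2/3 + 51*k + 190/3.
Degrees (1,1,3) ⇒ d ≤ 6.
Solving with deg f ≤ 6: f(k) = k*(k + 2)*(k + 4)*(k + 5)*(k**2 + 10*k + 27)/54.
R(k) = B(k−1)·f(k)/C(k) = k*(k + 2)*(k + 4)*(k + 7)*(k**2 + 10*k + 27)/(18*(3*k**2 + 23*k + 38)); s_k = R·t_k = k*(k**2 + 10*k + 27)/(9*(k**3 + 10*k**2 + 27*k + 18)).
s_(k+1) − s_k = 2*(3*k**2 + 23*k + 38)/(k**6 + 23*k**5 + 207*k**4 + 925*k**3 + 2144*k**2 + 2412*k + 1008) = t_k.

s_k = k*(k**2 + 10*k + 27)/(9*(k**3 + 10*k**2 + 27*k + 18))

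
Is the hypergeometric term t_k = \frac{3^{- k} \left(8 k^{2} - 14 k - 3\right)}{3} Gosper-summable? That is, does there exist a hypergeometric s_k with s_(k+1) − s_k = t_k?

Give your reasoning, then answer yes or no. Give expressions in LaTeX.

Yes. s_k = 3^{- k} \left(- 4 k^{2} + 3 k + 1\right).

Compute t_(k+1)/t_k: get (8*k**2 + 2*k - 9)/(3*(8*k**2 - 14*k - 3)).
Gosper form: A/B · C(k+1)/C(k) with A=1/3, B=1, C=k**2 - 7*k/4 - 3/8.
Set up (1/3)·f(k+1) − (1)·f(k) − (k**2 - 7*k/4 - 3/8) = 0.
Bound: deg f ≤ 2.
A polynomial solution: f(k) = -3*(k - 1)*(4*k + 1)/8.
Then R = B(k−1)f/C = -3*(k - 1)*(4*k + 1)/(8*k**2 - 14*k - 3), so s_k = R(k)·t_k = (-4*k**2 + 3*k + 1)/3**k.
Check: Δs_k = (8*k**2 - 14*k - 3)/(3*3**k). ✓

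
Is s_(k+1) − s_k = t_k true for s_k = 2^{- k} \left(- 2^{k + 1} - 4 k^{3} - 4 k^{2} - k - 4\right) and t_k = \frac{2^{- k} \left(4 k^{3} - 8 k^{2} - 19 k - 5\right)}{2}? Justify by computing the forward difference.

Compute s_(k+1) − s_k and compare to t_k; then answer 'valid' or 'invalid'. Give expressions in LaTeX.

s_(k+1) = (-4*2**k - 4*k**3 - 16*k**2 - 21*k - 13)/(2*2**k)
s_(k+1) − s_k = (4*k**3 - 8*k**2 - 19*k - 5)/(2*2**k)
(s_(k+1) − s_k) − t_k = 0

valid (s_(k+1) − s_k reduces to t_k)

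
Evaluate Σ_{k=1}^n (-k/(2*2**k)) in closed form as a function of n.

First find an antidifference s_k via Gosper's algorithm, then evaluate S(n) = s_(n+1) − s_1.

S(n) = 2**(-n - 1)*(-2**(n + 1) + n + 2)

Compute t_(k+1)/t_k: get (k + 1)/(2*k).
Normal form (A,B,C) = (1/2, 1, k).
Solve (1/2)·f(k+1) − (1)·f(k) = k.
deg f ≤ 1 (via 0,0,1).
Match coefficients ⇒ f(k) = -2*(k + 1).
R(k) = B(k−1)·f(k)/C(k) = -2*(k + 1)/k; s_k = R·t_k = (k + 1)/2**k.
Verify: -k/(2*2**k) matches t_k.
s_(n+1) = 2**(-n - 1)*(n + 2) and s_(1) = 1, so S(n) = 2**(-n - 1)*(-2**(n + 1) + n + 2).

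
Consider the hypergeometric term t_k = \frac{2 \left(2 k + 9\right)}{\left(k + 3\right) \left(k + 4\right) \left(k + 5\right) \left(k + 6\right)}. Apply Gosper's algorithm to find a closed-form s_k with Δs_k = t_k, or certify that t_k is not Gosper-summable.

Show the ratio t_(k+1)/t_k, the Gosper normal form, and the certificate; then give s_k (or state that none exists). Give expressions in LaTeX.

s_k = \frac{2 k \left(k + 8\right)}{15 \left(k^{2} + 8 k + 15\right)}

t_(k+1)/t_k = (k + 3)*(2*k + 11)/((k + 7)*(2*k + 9)).
Gosper form: A/B · C(k+1)/C(k) with A=k + 3, B=k + 7, C=k + 9/2.
f must satisfy (k + 3)·f(k+1) − (k + 6)·f(k) = k + 9/2.
d = 3 from the (1,1,1) case.
Coefficient equations give f(k) = k*(k + 4)*(k + 8)/30.
Certificate R = B(k−1)f/C = k*(k + 4)*(k + 6)*(k + 8)/(15*(2*k + 9)) gives s_k = 2*k*(k + 8)/(15*(k**2 + 8*k + 15)).
s_(k+1) − s_k = 2*(2*k + 9)/(k**4 + 18*k**3 + 119*k**2 + 342*k + 360) = t_k.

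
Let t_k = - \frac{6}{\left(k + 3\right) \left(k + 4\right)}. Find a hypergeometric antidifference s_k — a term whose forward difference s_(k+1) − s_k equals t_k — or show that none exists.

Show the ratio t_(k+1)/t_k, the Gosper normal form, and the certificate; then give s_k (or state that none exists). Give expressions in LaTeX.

Ratio r(k) = (k + 3)/(k + 5).
So A=k + 3 and B=k + 5, with C=1.
Solve (k + 3)·f(k+1) − (k + 4)·f(k) = 1.
Degrees (1,1,0) ⇒ d ≤ 1.
A polynomial solution: f(k) = k/3.
So s_k = (B(k−1)f/C)·t_k = (k*(k + 4)/3)·t_k = -2*k/(k + 3).
s_(k+1) − s_k = -6/(k**2 + 7*k + 12) = t_k.

s_k = - \frac{2 k}{k + 3}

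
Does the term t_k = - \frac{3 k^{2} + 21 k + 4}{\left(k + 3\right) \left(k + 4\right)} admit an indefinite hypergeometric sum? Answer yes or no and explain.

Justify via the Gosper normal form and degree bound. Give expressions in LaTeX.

Yes. s_k = \frac{k \left(5 - 9 k\right)}{3 \left(k + 3\right)}.

The ratio is (k + 3)*(21*k + 3*(k + 1)**2 + 25)/((k + 5)*(3*k**2 + 21*k + 4)).
Take A(k)=k + 3, B(k)=k + 5, C(k)=k**2 + 7*k + 4/3.
Key eq: (k + 3)·f(k+1) = (k + 4)·f(k) + (k**2 + 7*k + 4/3).
deg f ≤ 2 (via 1,1,2).
Solving with deg f ≤ 2: f(k) = k*(9*k - 5)/9.
Get s_k = R·t_k = k*(5 - 9*k)/(3*(k + 3)) with R(k) = B(k−1)f(k)/C(k) = k*(k + 4)*(9*k - 5)/(3*(3*k**2 + 21*k + 4)).
s_(k+1) − s_k = (-3*k**2 - 21*k - 4)/(k**2 + 7*k + 12) = t_k.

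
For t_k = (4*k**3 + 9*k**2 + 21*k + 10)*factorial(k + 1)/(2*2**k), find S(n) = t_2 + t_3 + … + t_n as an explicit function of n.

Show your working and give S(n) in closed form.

S(n) = (-54*2**n + 4*n**4*factorial(n) + 21*n**3*factorial(n) + 40*n**2*factorial(n) + 33*n*factorial(n) + 10*factorial(n))/(2*2**n)

Compute t_(k+1)/t_k: get (4*k**4 + 29*k**3 + 93*k**2 + 146*k + 88)/(2*(4*k**3 + 9*k**2 + 21*k + 10)).
Take A(k)=k/2 + 1, B(k)=1, C(k)=k**3 + 9*k**2/4 + 21*k/4 + 5/2.
Key eq: (k/2 + 1)·f(k+1) = (1)·f(k) + (k**3 + 9*k**2/4 + 21*k/4 + 5/2).
Bound: deg f ≤ 2.
Solve for f: f(k) = k*(4*k + 1)/2 (degree 2 ≤ 2).
So s_k = (B(k−1)f/C)·t_k = (2*k*(4*k + 1)/(4*k**3 + 9*k**2 + 21*k + 10))·t_k = k*(4*k + 1)*factorial(k + 1)/2**k.
Verify: (4*k**3 + 9*k**2 + 21*k + 10)*factorial(k + 1)/(2*2**k) matches t_k.
Telescope: S(n) = s_(n+1) − s_(2) = 2**(-n - 1)*(n + 1)*(4*n + 5)*factorial(n + 2) − (27) = (-54*2**n + 4*n**4*factorial(n) + 21*n**3*factorial(n) + 40*n**2*factorial(n) + 33*n*factorial(n) + 10*factorial(n))/(2*2**n).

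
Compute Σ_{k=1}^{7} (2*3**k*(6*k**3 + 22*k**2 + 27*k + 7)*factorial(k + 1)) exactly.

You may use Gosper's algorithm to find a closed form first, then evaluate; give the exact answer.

Σ = 604737342708

Step 1: r(k) = 3*(6*k**4 + 52*k**3 + 169*k**2 + 240*k + 124)/(6*k**3 + 22*k**2 + 27*k + 7).
Gosper form: A/B · C(k+1)/C(k) with A=3*k + 6, B=1, C=k**3 + 11*k**2/3 + 9*k/2 + 7/6.
f must satisfy (3*k + 6)·f(k+1) − (1)·f(k) = k**3 + 11*k**2/3 + 9*k/2 + 7/6.
deg f ≤ 2 (via 1,0,3).
Solve for f: f(k) = (2*k**2 - 1)/6 (degree 2 ≤ 2).
Get s_k = R·t_k = 2*3**k*(2*k**2 - 1)*factorial(k + 1) with R(k) = B(k−1)f(k)/C(k) = (2*k**2 - 1)/(6*k**3 + 22*k**2 + 27*k + 7).
Verify: 2*3**k*(6*k**3 + 22*k**2 + 27*k + 7)*factorial(k + 1) matches t_k.
Σ_(k=1)^(7) t_k = s_(8) − s_(1) = 604737342720 − (12) = 604737342708.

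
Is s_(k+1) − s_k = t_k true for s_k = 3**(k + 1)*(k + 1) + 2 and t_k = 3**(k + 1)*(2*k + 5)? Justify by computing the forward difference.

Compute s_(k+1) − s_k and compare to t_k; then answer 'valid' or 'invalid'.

valid (s_(k+1) − s_k reduces to t_k)

s_(k+1) = 3**(k + 2)*(k + 2) + 2
s_(k+1) − s_k = 3**(k + 1)*(2*k + 5)
(s_(k+1) − s_k) − t_k = 0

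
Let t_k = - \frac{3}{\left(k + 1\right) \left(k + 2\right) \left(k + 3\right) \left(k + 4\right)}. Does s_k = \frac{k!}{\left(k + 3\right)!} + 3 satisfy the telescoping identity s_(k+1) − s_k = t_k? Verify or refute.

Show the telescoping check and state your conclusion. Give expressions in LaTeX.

Valid — Δs_k = t_k.

s_(k+1) = factorial(k + 1)/factorial(k + 4) + 3
s_(k+1) − s_k = -3/((k + 1)*(k + 2)*(k + 3)*(k + 4))
(s_(k+1) − s_k) − t_k = 0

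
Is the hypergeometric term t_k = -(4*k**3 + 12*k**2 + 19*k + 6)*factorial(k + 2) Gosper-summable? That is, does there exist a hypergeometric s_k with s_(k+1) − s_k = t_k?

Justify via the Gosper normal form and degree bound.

Yes. s_k = -(4*k**2 - 4*k + 3)*factorial(k + 2).

Step 1: r(k) = (4*k**4 + 36*k**3 + 127*k**2 + 206*k + 123)/(4*k**3 + 12*k**2 + 19*k + 6).
A = k + 3, B = 1, C = k**3 + 3*k**2 + 19*k/4 + 3/2.
Key eq: (k + 3)·f(k+1) = (1)·f(k) + (k**3 + 3*k**2 + 19*k/4 + 3/2).
Bound: deg f ≤ 2.
Coefficient equations give f(k) = (4*k**2 - 4*k + 3)/4.
Then R = B(k−1)f/C = (4*k**2 - 4*k + 3)/(4*k**3 + 12*k**2 + 19*k + 6), so s_k = R(k)·t_k = -(4*k**2 - 4*k + 3)*factorial(k + 2).
s_(k+1) − s_k = -(4*k**3 + 12*k**2 + 19*k + 6)*factorial(k + 2) = t_k.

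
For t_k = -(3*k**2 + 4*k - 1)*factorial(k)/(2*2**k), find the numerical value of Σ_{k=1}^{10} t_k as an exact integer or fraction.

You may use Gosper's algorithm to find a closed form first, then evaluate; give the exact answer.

Σ = -5769197/8

The ratio is (k + 1)*(4*k + 3*(k + 1)**2 + 3)/(2*(3*k**2 + 4*k - 1)).
Normal form (A,B,C) = (k/2 + 1/2, 1, k**2 + 4*k/3 - 1/3).
Need (k/2 + 1/2)·f(k+1) − (1)·f(k) = k**2 + 4*k/3 - 1/3.
deg f ≤ 1 (via 1,0,2).
Solve for f: f(k) = 2*(3*k + 4)/3 (degree 1 ≤ 1).
R(k) = B(k−1)·f(k)/C(k) = 2*(3*k + 4)/(3*k**2 + 4*k - 1); s_k = R·t_k = -(3*k + 4)*factorial(k)/2**k.
s_(k+1) − s_k = -(3*k**2 + 4*k - 1)*factorial(k)/(2*2**k) = t_k.
Σ_(k=1)^(10) t_k = s_(11) − s_(1) = -5769225/8 − (-7/2) = -5769197/8.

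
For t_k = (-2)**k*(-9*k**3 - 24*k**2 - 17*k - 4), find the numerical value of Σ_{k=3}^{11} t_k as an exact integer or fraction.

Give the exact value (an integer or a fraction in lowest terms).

Σ = 22266576

Compute t_(k+1)/t_k: get 2*(-9*k**3 - 51*k**2 - 92*k - 54)/(9*k**3 + 24*k**2 + 17*k + 4).
Take A(k)=-2, B(k)=1, C(k)=k**3 + 8*k**2/3 + 17*k/9 + 4/9.
Solve (-2)·f(k+1) − (1)·f(k) = k**3 + 8*k**2/3 + 17*k/9 + 4/9.
deg f ≤ 3 (via 0,0,3).
Solve for f: f(k) = -k*(3*k**2 + 2*k - 3)/9 (degree 3 ≤ 3).
So s_k = (B(k−1)f/C)·t_k = (-k*(3*k**2 + 2*k - 3)/(9*k**3 + 24*k**2 + 17*k + 4))·t_k = (-2)**k*k*(3*k**2 + 2*k - 3).
Δs = (-2)**k*(-9*k**3 - 24*k**2 - 17*k - 4), as required.
Sum = s_(12) − s_(3); s_(12) = 22265856, s_(3) = -720 ⇒ 22266576.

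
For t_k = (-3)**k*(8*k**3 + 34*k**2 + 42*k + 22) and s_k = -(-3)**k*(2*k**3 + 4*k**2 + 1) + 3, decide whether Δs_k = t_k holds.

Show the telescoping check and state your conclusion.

s_(k+1) = 3*(-3)**k*(2*(k + 1)**3 + 4*(k + 1)**2 + 1) + 3
s_(k+1) − s_k = (-3)**k*(8*k**3 + 34*k**2 + 42*k + 22)
(s_(k+1) − s_k) − t_k = 0

valid (s_(k+1) − s_k reduces to t_k)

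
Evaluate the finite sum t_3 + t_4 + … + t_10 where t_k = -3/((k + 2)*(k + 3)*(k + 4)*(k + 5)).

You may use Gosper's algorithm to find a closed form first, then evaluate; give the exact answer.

Σ = -2/455

t_(k+1)/t_k = (k + 2)/(k + 6).
Factor: A=k + 2; B=k + 6; C=1.
Solve (k + 2)·f(k+1) − (k + 5)·f(k) = 1.
deg f ≤ 3 (via 1,1,0).
Match coefficients ⇒ f(k) = k*(k**2 + 9*k + 26)/72.
R(k) = B(k−1)·f(k)/C(k) = k*(k + 5)*(k**2 + 9*k + 26)/72; s_k = R·t_k = k*(-k**2 - 9*k - 26)/(24*(k + 2)*(k + 3)*(k + 4)).
s_(k+1) − s_k = -3/(k**4 + 14*k**3 + 71*k**2 + 154*k + 120) = t_k.
Telescoping: Σ = s_(11) − s_(3) = -451/10920 − (-31/840) = -2/455.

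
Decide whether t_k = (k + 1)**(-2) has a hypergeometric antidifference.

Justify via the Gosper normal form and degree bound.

Step 1: r(k) = (k + 1)**2/(k + 2)**2.
A = k**2 + 2*k + 1, B = k**2 + 4*k + 4, C = 1.
Key eq: (k**2 + 2*k + 1)·f(k+1) = (k**2 + 2*k + 1)·f(k) + (1).
From deg A=2, deg B=2, deg C=0: d=0.
f = c0 ⇒ A·f(k+1) − B(k−1)·f(k) − C = -1. The system {-1 = 0} is inconsistent; no antidifference.

No; the coefficient equations for f are inconsistent.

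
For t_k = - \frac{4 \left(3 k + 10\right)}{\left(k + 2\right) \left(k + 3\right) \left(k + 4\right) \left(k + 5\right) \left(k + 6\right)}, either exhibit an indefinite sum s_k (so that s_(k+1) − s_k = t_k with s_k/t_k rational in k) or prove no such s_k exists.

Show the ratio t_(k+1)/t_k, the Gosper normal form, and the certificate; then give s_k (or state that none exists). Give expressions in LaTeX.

t_(k+1)/t_k = (k + 2)*(3*k + 13)/((k + 7)*(3*k + 10)).
Take A(k)=k + 2, B(k)=k + 7, C(k)=k + 10/3.
Set up (k + 2)·f(k+1) − (k + 6)·f(k) − (k + 10/3) = 0.
Degrees (1,1,1) ⇒ d ≤ 4.
A polynomial solution: f(k) = k*(k + 3)*(k**2 + 11*k + 38)/120.
So s_k = (B(k−1)f/C)·t_k = (k*(k + 3)*(k + 6)*(k**2 + 11*k + 38)/(40*(3*k + 10)))·t_k = k*(-k**2 - 11*k - 38)/(10*(k**3 + 11*k**2 + 38*k + 40)).
Check: Δs_k = 4*(-3*k - 10)/(k**5 + 20*k**4 + 155*k**3 + 580*k**2 + 1044*k + 720). ✓

s_k = \frac{k \left(- k^{2} - 11 k - 38\right)}{10 \left(k^{3} + 11 k^{2} + 38 k + 40\right)}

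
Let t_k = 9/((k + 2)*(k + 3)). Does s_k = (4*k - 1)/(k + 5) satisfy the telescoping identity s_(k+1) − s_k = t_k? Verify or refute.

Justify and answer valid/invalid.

Invalid: residual 6*(2*k**2 + k - 24)/(k**4 + 16*k**3 + 91*k**2 + 216*k + 180) ≠ 0.

s_(k+1) = (4*k + 3)/(k + 6)
s_(k+1) − s_k = 21/(k**2 + 11*k + 30)
(s_(k+1) − s_k) − t_k = 6*(2*k**2 + k - 24)/(k**4 + 16*k**3 + 91*k**2 + 216*k + 180)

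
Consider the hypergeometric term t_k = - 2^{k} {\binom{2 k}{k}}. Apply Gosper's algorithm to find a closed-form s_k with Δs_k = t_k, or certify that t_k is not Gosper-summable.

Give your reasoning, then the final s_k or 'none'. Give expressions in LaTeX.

The ratio is 4*(2*k + 1)/(k + 1).
So A=8*k + 4 and B=k + 1, with C=1.
f must satisfy (8*k + 4)·f(k+1) − (k)·f(k) = 1.
deg f ≤ -1 (via 1,1,0).
d = -1 < 0 ⇒ no nonzero polynomial f; not summable.

not Gosper-summable; s_k does not exist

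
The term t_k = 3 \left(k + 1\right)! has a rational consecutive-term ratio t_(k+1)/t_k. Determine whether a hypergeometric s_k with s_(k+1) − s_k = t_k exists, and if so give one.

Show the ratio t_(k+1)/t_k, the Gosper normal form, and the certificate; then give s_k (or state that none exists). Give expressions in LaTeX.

Step 1: r(k) = k + 2.
Factor: A=k + 2; B=1; C=1.
f must satisfy (k + 2)·f(k+1) − (1)·f(k) = 1.
deg f ≤ -1 (via 1,0,0).
d = -1 < 0 ⇒ no nonzero polynomial f; not summable.

no hypergeometric antidifference exists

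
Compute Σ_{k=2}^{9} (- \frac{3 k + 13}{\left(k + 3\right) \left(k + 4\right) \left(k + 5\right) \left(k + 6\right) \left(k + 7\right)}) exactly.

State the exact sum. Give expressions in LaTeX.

Compute t_(k+1)/t_k: get (k + 3)*(3*k + 16)/((k + 8)*(3*k + 13)).
Factor: A=k + 3; B=k + 8; C=k + 13/3.
Need (k + 3)·f(k+1) − (k + 7)·f(k) = k + 13/3.
From deg A=1, deg B=1, deg C=1: d=4.
Coefficient equations give f(k) = k*(k + 4)*(k**2 + 14*k + 63)/270.
Then R = B(k−1)f/C = k*(k + 4)*(k + 7)*(k**2 + 14*k + 63)/(90*(3*k + 13)), so s_k = R(k)·t_k = k*(-k**2 - 14*k - 63)/(90*(k**3 + 14*k**2 + 63*k + 90)).
Δs = (-3*k - 13)/(k**5 + 25*k**4 + 245*k**3 + 1175*k**2 + 2754*k + 2520), as required.
Telescoping: Σ = s_(10) − s_(2) = -101/9360 − (-19/2520) = -71/21840.

Σ = -71/21840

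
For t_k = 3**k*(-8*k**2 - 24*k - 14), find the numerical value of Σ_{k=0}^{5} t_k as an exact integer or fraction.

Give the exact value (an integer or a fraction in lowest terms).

Σ = -105704

Compute t_(k+1)/t_k: get 3*(4*k**2 + 20*k + 23)/(4*k**2 + 12*k + 7).
So A=3 and B=1, with C=k**2 + 3*k + 7/4.
Key eq: (3)·f(k+1) = (1)·f(k) + (k**2 + 3*k + 7/4).
Bound: deg f ≤ 2.
Match coefficients ⇒ f(k) = (4*k**2 + 1)/8.
Get s_k = R·t_k = 3**k*(-4*k**2 - 1) with R(k) = B(k−1)f(k)/C(k) = (4*k**2 + 1)/(2*(4*k**2 + 12*k + 7)).
Δs = 3**k*(-8*k**2 - 24*k - 14), as required.
Evaluate s at k=6 and k=0: -105705 and -1; difference -105704.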